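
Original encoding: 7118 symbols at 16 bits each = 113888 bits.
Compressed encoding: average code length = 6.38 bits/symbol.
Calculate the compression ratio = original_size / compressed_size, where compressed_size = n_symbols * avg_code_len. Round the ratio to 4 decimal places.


original_size = n_symbols * orig_bits = 7118 * 16 = 113888 bits
compressed_size = n_symbols * avg_code_len = 7118 * 6.38 = 45412.84 bits
ratio = original_size / compressed_size = 113888 / 45412.84 = 2.5078

Compression ratio = 2.5078


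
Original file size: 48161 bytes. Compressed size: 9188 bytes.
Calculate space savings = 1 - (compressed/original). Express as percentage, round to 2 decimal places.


ratio = compressed/original = 9188/48161 = 0.190777
savings = 1 - ratio = 1 - 0.190777 = 0.809223
as a percentage: 0.809223 * 100 = 80.92%

Space savings = 1 - 9188/48161 = 80.92%


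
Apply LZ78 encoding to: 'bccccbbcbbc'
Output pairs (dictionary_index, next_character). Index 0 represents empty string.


LZ78 encoding steps:
Dictionary: {0: ''}
Step 1: w='' (idx 0), next='b' -> output (0, 'b'), add 'b' as idx 1
Step 2: w='' (idx 0), next='c' -> output (0, 'c'), add 'c' as idx 2
Step 3: w='c' (idx 2), next='c' -> output (2, 'c'), add 'cc' as idx 3
Step 4: w='c' (idx 2), next='b' -> output (2, 'b'), add 'cb' as idx 4
Step 5: w='b' (idx 1), next='c' -> output (1, 'c'), add 'bc' as idx 5
Step 6: w='b' (idx 1), next='b' -> output (1, 'b'), add 'bb' as idx 6
Step 7: w='c' (idx 2), end of input -> output (2, '')


Encoded: [(0, 'b'), (0, 'c'), (2, 'c'), (2, 'b'), (1, 'c'), (1, 'b'), (2, '')]


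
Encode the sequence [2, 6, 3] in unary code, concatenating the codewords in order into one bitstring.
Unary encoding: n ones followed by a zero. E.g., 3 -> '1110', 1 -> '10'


Encode each number as n ones followed by a terminating 0:
  2 -> 110 (3 bits)
  6 -> 1111110 (7 bits)
  3 -> 1110 (4 bits)
Total length = 3 + 7 + 4 = 14 bits.

Unary([2, 6, 3]) = 11011111101110 (14 bits)


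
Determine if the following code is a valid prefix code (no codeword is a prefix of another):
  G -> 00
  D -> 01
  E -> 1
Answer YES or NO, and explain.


Checking each pair (does one codeword prefix another?):
  G='00' vs D='01': no prefix
  G='00' vs E='1': no prefix
  D='01' vs G='00': no prefix
  D='01' vs E='1': no prefix
  E='1' vs G='00': no prefix
  E='1' vs D='01': no prefix
No violation found over all pairs.

YES -- this is a valid prefix code. No codeword is a prefix of any other codeword.


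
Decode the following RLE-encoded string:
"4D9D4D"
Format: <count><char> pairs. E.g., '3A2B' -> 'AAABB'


Expanding each <count><char> pair:
  4D -> 'DDDD'
  9D -> 'DDDDDDDDD'
  4D -> 'DDDD'

Decoded = DDDDDDDDDDDDDDDDD


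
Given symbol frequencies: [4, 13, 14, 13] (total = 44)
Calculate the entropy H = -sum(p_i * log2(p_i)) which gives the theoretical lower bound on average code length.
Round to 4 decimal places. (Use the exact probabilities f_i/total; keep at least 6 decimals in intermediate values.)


Per-symbol terms -p_i * log2(p_i) with p_i = f_i/44:
  p = 4/44 = 0.090909: log2(p) = -3.459432, -p*log2(p) = 0.314494
  p = 13/44 = 0.295455: log2(p) = -1.758992, -p*log2(p) = 0.519702
  p = 14/44 = 0.318182: log2(p) = -1.652077, -p*log2(p) = 0.525661
  p = 13/44 = 0.295455: log2(p) = -1.758992, -p*log2(p) = 0.519702
H = 0.314494 + 0.519702 + 0.525661 + 0.519702 = 1.879559

H = 1.8796 bits/symbol


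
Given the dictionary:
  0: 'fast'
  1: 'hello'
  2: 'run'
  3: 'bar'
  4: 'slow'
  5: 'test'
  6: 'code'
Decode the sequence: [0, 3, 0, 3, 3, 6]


Look up each index in the dictionary:
  0 -> 'fast'
  3 -> 'bar'
  0 -> 'fast'
  3 -> 'bar'
  3 -> 'bar'
  6 -> 'code'

Decoded: "fast bar fast bar bar code"


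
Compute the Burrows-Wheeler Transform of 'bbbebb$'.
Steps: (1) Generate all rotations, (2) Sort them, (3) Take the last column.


Rotations (sorted):
  0: $bbbebb -> last char: b
  1: b$bbbeb -> last char: b
  2: bb$bbbe -> last char: e
  3: bbbebb$ -> last char: $
  4: bbebb$b -> last char: b
  5: bebb$bb -> last char: b
  6: ebb$bbb -> last char: b


BWT = bbe$bbb


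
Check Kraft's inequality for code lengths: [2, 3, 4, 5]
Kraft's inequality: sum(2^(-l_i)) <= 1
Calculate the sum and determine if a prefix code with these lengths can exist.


Sum = 2^(-2) + 2^(-3) + 2^(-4) + 2^(-5)
    = 0.25 + 0.125 + 0.0625 + 0.03125
    = 15/32 = 0.46875
Since 0.46875 <= 1, Kraft's inequality IS satisfied.
A prefix code with these lengths CAN exist.

Kraft sum = 0.46875. Satisfied.


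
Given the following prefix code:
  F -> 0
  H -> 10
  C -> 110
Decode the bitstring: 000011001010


Decoding step by step:
Bits 0 -> F
Bits 0 -> F
Bits 0 -> F
Bits 0 -> F
Bits 110 -> C
Bits 0 -> F
Bits 10 -> H
Bits 10 -> H


Decoded message: FFFFCFHH


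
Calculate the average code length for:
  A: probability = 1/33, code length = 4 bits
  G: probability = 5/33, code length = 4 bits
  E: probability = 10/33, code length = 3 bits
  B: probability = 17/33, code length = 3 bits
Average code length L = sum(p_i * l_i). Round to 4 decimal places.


Weighted contributions p_i * l_i:
  A: (1/33) * 4 = 4/33
  G: (5/33) * 4 = 20/33
  E: (10/33) * 3 = 30/33
  B: (17/33) * 3 = 51/33
Sum = (4 + 20 + 30 + 51)/33 = 105/33

L = 105/33 = 3.1818 bits/symbol


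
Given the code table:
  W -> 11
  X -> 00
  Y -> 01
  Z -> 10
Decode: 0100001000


Decoding:
01 -> Y
00 -> X
00 -> X
10 -> Z
00 -> X


Result: YXXZX


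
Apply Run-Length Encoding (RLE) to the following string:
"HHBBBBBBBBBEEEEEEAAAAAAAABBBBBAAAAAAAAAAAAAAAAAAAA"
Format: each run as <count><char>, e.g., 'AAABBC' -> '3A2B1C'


Scanning runs left to right:
  i=0: run of 'H' x 2 -> '2H'
  i=2: run of 'B' x 9 -> '9B'
  i=11: run of 'E' x 6 -> '6E'
  i=17: run of 'A' x 8 -> '8A'
  i=25: run of 'B' x 5 -> '5B'
  i=30: run of 'A' x 20 -> '20A'

RLE = 2H9B6E8A5B20A


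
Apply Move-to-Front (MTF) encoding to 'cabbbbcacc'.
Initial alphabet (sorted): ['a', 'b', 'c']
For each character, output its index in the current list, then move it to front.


MTF encoding:
'c': index 2 in ['a', 'b', 'c'] -> ['c', 'a', 'b']
'a': index 1 in ['c', 'a', 'b'] -> ['a', 'c', 'b']
'b': index 2 in ['a', 'c', 'b'] -> ['b', 'a', 'c']
'b': index 0 in ['b', 'a', 'c'] -> ['b', 'a', 'c']
'b': index 0 in ['b', 'a', 'c'] -> ['b', 'a', 'c']
'b': index 0 in ['b', 'a', 'c'] -> ['b', 'a', 'c']
'c': index 2 in ['b', 'a', 'c'] -> ['c', 'b', 'a']
'a': index 2 in ['c', 'b', 'a'] -> ['a', 'c', 'b']
'c': index 1 in ['a', 'c', 'b'] -> ['c', 'a', 'b']
'c': index 0 in ['c', 'a', 'b'] -> ['c', 'a', 'b']


Output: [2, 1, 2, 0, 0, 0, 2, 2, 1, 0]


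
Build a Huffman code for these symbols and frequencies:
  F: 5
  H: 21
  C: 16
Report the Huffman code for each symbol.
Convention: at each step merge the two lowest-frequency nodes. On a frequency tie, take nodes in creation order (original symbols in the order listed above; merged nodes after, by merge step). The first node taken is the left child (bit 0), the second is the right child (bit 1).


Huffman tree construction:
Step 1: Merge F(5) + C(16) = 21
Step 2: Merge H(21) + (F+C)(21) = 42
Read each symbol's code off the tree from the root (left child = 0, right child = 1).

Codes:
  F: 10 (length 2)
  H: 0 (length 1)
  C: 11 (length 2)
Average code length: 63/42 = 1.5000 bits/symbol


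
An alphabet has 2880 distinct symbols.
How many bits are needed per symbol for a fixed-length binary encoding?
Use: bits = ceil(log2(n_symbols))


log2(2880) = 11.4919
Bracket: 2^11 = 2048 < 2880 <= 2^12 = 4096
So ceil(log2(2880)) = 12

bits = ceil(log2(2880)) = ceil(11.4919) = 12 bits


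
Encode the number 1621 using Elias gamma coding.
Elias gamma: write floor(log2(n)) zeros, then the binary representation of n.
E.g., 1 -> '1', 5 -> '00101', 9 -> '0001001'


num_bits = floor(log2(1621)) + 1 = 11
leading_zeros = num_bits - 1 = 10
binary(1621) = 11001010101

Elias gamma(1621) = '0000000000' + '11001010101' = 000000000011001010101 (21 bits)


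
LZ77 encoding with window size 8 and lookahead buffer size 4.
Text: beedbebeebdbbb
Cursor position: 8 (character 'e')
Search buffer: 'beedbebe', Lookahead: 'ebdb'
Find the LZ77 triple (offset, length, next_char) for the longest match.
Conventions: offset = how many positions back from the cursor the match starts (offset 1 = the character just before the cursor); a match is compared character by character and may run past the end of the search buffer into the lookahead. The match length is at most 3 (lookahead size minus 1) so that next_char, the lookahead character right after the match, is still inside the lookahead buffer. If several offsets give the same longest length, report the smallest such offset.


Try each offset into the search buffer:
  offset=1 (pos 7, char 'e'): match length 1
  offset=2 (pos 6, char 'b'): match length 0
  offset=3 (pos 5, char 'e'): match length 2
  offset=4 (pos 4, char 'b'): match length 0
  offset=5 (pos 3, char 'd'): match length 0
  offset=6 (pos 2, char 'e'): match length 1
  offset=7 (pos 1, char 'e'): match length 1
  offset=8 (pos 0, char 'b'): match length 0
Longest match has length 2 at offset 3.
next_char = character at position 8 + 2 = 10 -> 'd'

Best match: offset=3, length=2 (matching 'eb' starting at position 5)
LZ77 triple: (3, 2, 'd')


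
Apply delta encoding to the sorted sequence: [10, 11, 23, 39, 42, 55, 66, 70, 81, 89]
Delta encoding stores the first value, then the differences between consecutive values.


First value: 10
Deltas:
  11 - 10 = 1
  23 - 11 = 12
  39 - 23 = 16
  42 - 39 = 3
  55 - 42 = 13
  66 - 55 = 11
  70 - 66 = 4
  81 - 70 = 11
  89 - 81 = 8


Delta encoded: [10, 1, 12, 16, 3, 13, 11, 4, 11, 8]


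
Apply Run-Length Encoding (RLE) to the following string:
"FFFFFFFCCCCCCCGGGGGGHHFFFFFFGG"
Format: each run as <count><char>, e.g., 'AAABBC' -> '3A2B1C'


Scanning runs left to right:
  i=0: run of 'F' x 7 -> '7F'
  i=7: run of 'C' x 7 -> '7C'
  i=14: run of 'G' x 6 -> '6G'
  i=20: run of 'H' x 2 -> '2H'
  i=22: run of 'F' x 6 -> '6F'
  i=28: run of 'G' x 2 -> '2G'

RLE = 7F7C6G2H6F2G


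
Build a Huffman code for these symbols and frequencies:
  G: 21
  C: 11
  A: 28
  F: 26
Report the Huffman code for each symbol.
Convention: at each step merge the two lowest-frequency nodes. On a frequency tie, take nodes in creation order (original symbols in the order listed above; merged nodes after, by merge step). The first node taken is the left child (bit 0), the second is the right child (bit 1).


Huffman tree construction:
Step 1: Merge C(11) + G(21) = 32
Step 2: Merge F(26) + A(28) = 54
Step 3: Merge (C+G)(32) + (F+A)(54) = 86
Read each symbol's code off the tree from the root (left child = 0, right child = 1).

Codes:
  G: 01 (length 2)
  C: 00 (length 2)
  A: 11 (length 2)
  F: 10 (length 2)
Average code length: 172/86 = 2.0000 bits/symbol


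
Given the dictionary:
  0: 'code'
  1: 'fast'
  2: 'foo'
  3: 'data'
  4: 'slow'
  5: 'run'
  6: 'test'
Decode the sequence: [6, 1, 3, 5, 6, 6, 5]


Look up each index in the dictionary:
  6 -> 'test'
  1 -> 'fast'
  3 -> 'data'
  5 -> 'run'
  6 -> 'test'
  6 -> 'test'
  5 -> 'run'

Decoded: "test fast data run test test run"


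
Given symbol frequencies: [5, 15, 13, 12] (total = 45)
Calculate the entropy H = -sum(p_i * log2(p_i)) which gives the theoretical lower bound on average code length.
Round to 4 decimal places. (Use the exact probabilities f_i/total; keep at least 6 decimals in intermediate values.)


Per-symbol terms -p_i * log2(p_i) with p_i = f_i/45:
  p = 5/45 = 0.111111: log2(p) = -3.169925, -p*log2(p) = 0.352214
  p = 15/45 = 0.333333: log2(p) = -1.584963, -p*log2(p) = 0.528321
  p = 13/45 = 0.288889: log2(p) = -1.791413, -p*log2(p) = 0.517519
  p = 12/45 = 0.266667: log2(p) = -1.906891, -p*log2(p) = 0.508504
H = 0.352214 + 0.528321 + 0.517519 + 0.508504 = 1.906558

H = 1.9066 bits/symbol


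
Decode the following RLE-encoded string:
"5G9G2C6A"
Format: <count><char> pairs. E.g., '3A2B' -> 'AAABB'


Expanding each <count><char> pair:
  5G -> 'GGGGG'
  9G -> 'GGGGGGGGG'
  2C -> 'CC'
  6A -> 'AAAAAA'

Decoded = GGGGGGGGGGGGGGCCAAAAAA


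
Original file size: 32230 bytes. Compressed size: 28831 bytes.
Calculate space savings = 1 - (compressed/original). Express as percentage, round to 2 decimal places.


ratio = compressed/original = 28831/32230 = 0.894539
savings = 1 - ratio = 1 - 0.894539 = 0.105461
as a percentage: 0.105461 * 100 = 10.55%

Space savings = 1 - 28831/32230 = 10.55%


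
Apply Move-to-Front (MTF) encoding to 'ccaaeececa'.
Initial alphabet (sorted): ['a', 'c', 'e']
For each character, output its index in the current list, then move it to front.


MTF encoding:
'c': index 1 in ['a', 'c', 'e'] -> ['c', 'a', 'e']
'c': index 0 in ['c', 'a', 'e'] -> ['c', 'a', 'e']
'a': index 1 in ['c', 'a', 'e'] -> ['a', 'c', 'e']
'a': index 0 in ['a', 'c', 'e'] -> ['a', 'c', 'e']
'e': index 2 in ['a', 'c', 'e'] -> ['e', 'a', 'c']
'e': index 0 in ['e', 'a', 'c'] -> ['e', 'a', 'c']
'c': index 2 in ['e', 'a', 'c'] -> ['c', 'e', 'a']
'e': index 1 in ['c', 'e', 'a'] -> ['e', 'c', 'a']
'c': index 1 in ['e', 'c', 'a'] -> ['c', 'e', 'a']
'a': index 2 in ['c', 'e', 'a'] -> ['a', 'c', 'e']


Output: [1, 0, 1, 0, 2, 0, 2, 1, 1, 2]


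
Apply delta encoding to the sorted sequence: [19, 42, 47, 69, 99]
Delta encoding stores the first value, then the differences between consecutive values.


First value: 19
Deltas:
  42 - 19 = 23
  47 - 42 = 5
  69 - 47 = 22
  99 - 69 = 30


Delta encoded: [19, 23, 5, 22, 30]


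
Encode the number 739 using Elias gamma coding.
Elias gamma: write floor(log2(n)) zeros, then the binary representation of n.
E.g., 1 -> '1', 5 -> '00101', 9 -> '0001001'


num_bits = floor(log2(739)) + 1 = 10
leading_zeros = num_bits - 1 = 9
binary(739) = 1011100011

Elias gamma(739) = '000000000' + '1011100011' = 0000000001011100011 (19 bits)


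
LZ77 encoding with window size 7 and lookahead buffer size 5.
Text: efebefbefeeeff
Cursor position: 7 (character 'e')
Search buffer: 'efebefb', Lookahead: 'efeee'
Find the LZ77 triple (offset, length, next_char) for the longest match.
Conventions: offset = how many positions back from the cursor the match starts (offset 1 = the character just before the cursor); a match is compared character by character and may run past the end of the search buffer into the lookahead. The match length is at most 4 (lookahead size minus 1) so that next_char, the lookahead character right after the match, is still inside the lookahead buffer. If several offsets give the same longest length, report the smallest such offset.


Try each offset into the search buffer:
  offset=1 (pos 6, char 'b'): match length 0
  offset=2 (pos 5, char 'f'): match length 0
  offset=3 (pos 4, char 'e'): match length 2
  offset=4 (pos 3, char 'b'): match length 0
  offset=5 (pos 2, char 'e'): match length 1
  offset=6 (pos 1, char 'f'): match length 0
  offset=7 (pos 0, char 'e'): match length 3
Longest match has length 3 at offset 7.
next_char = character at position 7 + 3 = 10 -> 'e'

Best match: offset=7, length=3 (matching 'efe' starting at position 0)
LZ77 triple: (7, 3, 'e')


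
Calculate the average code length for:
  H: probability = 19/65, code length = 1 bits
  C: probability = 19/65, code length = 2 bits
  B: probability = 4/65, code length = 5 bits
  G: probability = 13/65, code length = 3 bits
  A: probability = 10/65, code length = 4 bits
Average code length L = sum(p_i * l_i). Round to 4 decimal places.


Weighted contributions p_i * l_i:
  H: (19/65) * 1 = 19/65
  C: (19/65) * 2 = 38/65
  B: (4/65) * 5 = 20/65
  G: (13/65) * 3 = 39/65
  A: (10/65) * 4 = 40/65
Sum = (19 + 38 + 20 + 39 + 40)/65 = 156/65

L = 156/65 = 2.4000 bits/symbol


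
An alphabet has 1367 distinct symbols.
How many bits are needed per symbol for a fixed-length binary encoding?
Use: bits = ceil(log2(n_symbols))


log2(1367) = 10.4168
Bracket: 2^10 = 1024 < 1367 <= 2^11 = 2048
So ceil(log2(1367)) = 11

bits = ceil(log2(1367)) = ceil(10.4168) = 11 bits


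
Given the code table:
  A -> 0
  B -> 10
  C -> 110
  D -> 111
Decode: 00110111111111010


Decoding:
0 -> A
0 -> A
110 -> C
111 -> D
111 -> D
111 -> D
0 -> A
10 -> B


Result: AACDDDAB


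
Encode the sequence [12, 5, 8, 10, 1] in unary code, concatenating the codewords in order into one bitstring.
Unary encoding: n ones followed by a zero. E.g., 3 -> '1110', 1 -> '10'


Encode each number as n ones followed by a terminating 0:
  12 -> 1111111111110 (13 bits)
  5 -> 111110 (6 bits)
  8 -> 111111110 (9 bits)
  10 -> 11111111110 (11 bits)
  1 -> 10 (2 bits)
Total length = 13 + 6 + 9 + 11 + 2 = 41 bits.

Unary([12, 5, 8, 10, 1]) = 11111111111101111101111111101111111111010 (41 bits)


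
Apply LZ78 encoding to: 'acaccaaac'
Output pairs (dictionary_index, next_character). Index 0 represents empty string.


LZ78 encoding steps:
Dictionary: {0: ''}
Step 1: w='' (idx 0), next='a' -> output (0, 'a'), add 'a' as idx 1
Step 2: w='' (idx 0), next='c' -> output (0, 'c'), add 'c' as idx 2
Step 3: w='a' (idx 1), next='c' -> output (1, 'c'), add 'ac' as idx 3
Step 4: w='c' (idx 2), next='a' -> output (2, 'a'), add 'ca' as idx 4
Step 5: w='a' (idx 1), next='a' -> output (1, 'a'), add 'aa' as idx 5
Step 6: w='c' (idx 2), end of input -> output (2, '')


Encoded: [(0, 'a'), (0, 'c'), (1, 'c'), (2, 'a'), (1, 'a'), (2, '')]


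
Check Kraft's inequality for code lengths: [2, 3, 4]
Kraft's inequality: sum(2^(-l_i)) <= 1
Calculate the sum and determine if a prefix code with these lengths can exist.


Sum = 2^(-2) + 2^(-3) + 2^(-4)
    = 0.25 + 0.125 + 0.0625
    = 7/16 = 0.4375
Since 0.4375 <= 1, Kraft's inequality IS satisfied.
A prefix code with these lengths CAN exist.

Kraft sum = 0.4375. Satisfied.


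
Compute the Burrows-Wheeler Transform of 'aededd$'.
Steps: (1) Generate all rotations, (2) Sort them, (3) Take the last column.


Rotations (sorted):
  0: $aededd -> last char: d
  1: aededd$ -> last char: $
  2: d$aeded -> last char: d
  3: dd$aede -> last char: e
  4: dedd$ae -> last char: e
  5: edd$aed -> last char: d
  6: ededd$a -> last char: a


BWT = d$deeda


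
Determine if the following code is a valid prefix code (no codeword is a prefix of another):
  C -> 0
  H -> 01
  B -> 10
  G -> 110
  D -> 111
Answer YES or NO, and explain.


Checking each pair (does one codeword prefix another?):
  C='0' vs H='01': prefix -- VIOLATION

NO -- this is NOT a valid prefix code. C (0) is a prefix of H (01).


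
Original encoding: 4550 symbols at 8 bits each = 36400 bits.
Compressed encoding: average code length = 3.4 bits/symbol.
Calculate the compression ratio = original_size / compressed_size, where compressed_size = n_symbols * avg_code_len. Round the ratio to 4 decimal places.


original_size = n_symbols * orig_bits = 4550 * 8 = 36400 bits
compressed_size = n_symbols * avg_code_len = 4550 * 3.4 = 15470.0 bits
ratio = original_size / compressed_size = 36400 / 15470.0 = 2.3529

Compression ratio = 2.3529


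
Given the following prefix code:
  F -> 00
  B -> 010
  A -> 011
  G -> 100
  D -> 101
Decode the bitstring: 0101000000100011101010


Decoding step by step:
Bits 010 -> B
Bits 100 -> G
Bits 00 -> F
Bits 00 -> F
Bits 100 -> G
Bits 011 -> A
Bits 101 -> D
Bits 010 -> B


Decoded message: BGFFGADB


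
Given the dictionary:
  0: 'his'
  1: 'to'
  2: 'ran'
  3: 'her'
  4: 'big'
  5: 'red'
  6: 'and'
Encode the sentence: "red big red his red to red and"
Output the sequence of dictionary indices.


Look up each word in the dictionary:
  'red' -> 5
  'big' -> 4
  'red' -> 5
  'his' -> 0
  'red' -> 5
  'to' -> 1
  'red' -> 5
  'and' -> 6

Encoded: [5, 4, 5, 0, 5, 1, 5, 6]


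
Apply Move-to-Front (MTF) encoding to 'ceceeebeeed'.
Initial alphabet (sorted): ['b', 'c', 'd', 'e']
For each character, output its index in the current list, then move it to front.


MTF encoding:
'c': index 1 in ['b', 'c', 'd', 'e'] -> ['c', 'b', 'd', 'e']
'e': index 3 in ['c', 'b', 'd', 'e'] -> ['e', 'c', 'b', 'd']
'c': index 1 in ['e', 'c', 'b', 'd'] -> ['c', 'e', 'b', 'd']
'e': index 1 in ['c', 'e', 'b', 'd'] -> ['e', 'c', 'b', 'd']
'e': index 0 in ['e', 'c', 'b', 'd'] -> ['e', 'c', 'b', 'd']
'e': index 0 in ['e', 'c', 'b', 'd'] -> ['e', 'c', 'b', 'd']
'b': index 2 in ['e', 'c', 'b', 'd'] -> ['b', 'e', 'c', 'd']
'e': index 1 in ['b', 'e', 'c', 'd'] -> ['e', 'b', 'c', 'd']
'e': index 0 in ['e', 'b', 'c', 'd'] -> ['e', 'b', 'c', 'd']
'e': index 0 in ['e', 'b', 'c', 'd'] -> ['e', 'b', 'c', 'd']
'd': index 3 in ['e', 'b', 'c', 'd'] -> ['d', 'e', 'b', 'c']


Output: [1, 3, 1, 1, 0, 0, 2, 1, 0, 0, 3]


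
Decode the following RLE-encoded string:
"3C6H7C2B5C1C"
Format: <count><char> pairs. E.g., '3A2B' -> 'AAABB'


Expanding each <count><char> pair:
  3C -> 'CCC'
  6H -> 'HHHHHH'
  7C -> 'CCCCCCC'
  2B -> 'BB'
  5C -> 'CCCCC'
  1C -> 'C'

Decoded = CCCHHHHHHCCCCCCCBBCCCCCC


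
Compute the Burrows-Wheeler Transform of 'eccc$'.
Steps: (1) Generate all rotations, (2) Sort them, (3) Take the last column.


Rotations (sorted):
  0: $eccc -> last char: c
  1: c$ecc -> last char: c
  2: cc$ec -> last char: c
  3: ccc$e -> last char: e
  4: eccc$ -> last char: $


BWT = ccce$


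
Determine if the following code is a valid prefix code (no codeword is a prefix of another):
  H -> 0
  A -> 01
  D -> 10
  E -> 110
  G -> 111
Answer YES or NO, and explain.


Checking each pair (does one codeword prefix another?):
  H='0' vs A='01': prefix -- VIOLATION

NO -- this is NOT a valid prefix code. H (0) is a prefix of A (01).


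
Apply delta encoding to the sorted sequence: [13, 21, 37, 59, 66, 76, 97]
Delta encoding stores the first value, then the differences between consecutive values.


First value: 13
Deltas:
  21 - 13 = 8
  37 - 21 = 16
  59 - 37 = 22
  66 - 59 = 7
  76 - 66 = 10
  97 - 76 = 21


Delta encoded: [13, 8, 16, 22, 7, 10, 21]


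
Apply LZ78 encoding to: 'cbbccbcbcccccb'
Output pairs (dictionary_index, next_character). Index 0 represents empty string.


LZ78 encoding steps:
Dictionary: {0: ''}
Step 1: w='' (idx 0), next='c' -> output (0, 'c'), add 'c' as idx 1
Step 2: w='' (idx 0), next='b' -> output (0, 'b'), add 'b' as idx 2
Step 3: w='b' (idx 2), next='c' -> output (2, 'c'), add 'bc' as idx 3
Step 4: w='c' (idx 1), next='b' -> output (1, 'b'), add 'cb' as idx 4
Step 5: w='cb' (idx 4), next='c' -> output (4, 'c'), add 'cbc' as idx 5
Step 6: w='c' (idx 1), next='c' -> output (1, 'c'), add 'cc' as idx 6
Step 7: w='cc' (idx 6), next='b' -> output (6, 'b'), add 'ccb' as idx 7


Encoded: [(0, 'c'), (0, 'b'), (2, 'c'), (1, 'b'), (4, 'c'), (1, 'c'), (6, 'b')]


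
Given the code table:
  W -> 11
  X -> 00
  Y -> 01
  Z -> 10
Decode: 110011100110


Decoding:
11 -> W
00 -> X
11 -> W
10 -> Z
01 -> Y
10 -> Z


Result: WXWZYZ


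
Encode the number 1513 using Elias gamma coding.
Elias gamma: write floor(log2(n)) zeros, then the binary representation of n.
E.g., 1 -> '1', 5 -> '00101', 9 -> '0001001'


num_bits = floor(log2(1513)) + 1 = 11
leading_zeros = num_bits - 1 = 10
binary(1513) = 10111101001

Elias gamma(1513) = '0000000000' + '10111101001' = 000000000010111101001 (21 bits)


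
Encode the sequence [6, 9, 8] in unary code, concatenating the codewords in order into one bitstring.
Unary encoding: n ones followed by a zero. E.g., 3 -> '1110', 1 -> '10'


Encode each number as n ones followed by a terminating 0:
  6 -> 1111110 (7 bits)
  9 -> 1111111110 (10 bits)
  8 -> 111111110 (9 bits)
Total length = 7 + 10 + 9 = 26 bits.

Unary([6, 9, 8]) = 11111101111111110111111110 (26 bits)


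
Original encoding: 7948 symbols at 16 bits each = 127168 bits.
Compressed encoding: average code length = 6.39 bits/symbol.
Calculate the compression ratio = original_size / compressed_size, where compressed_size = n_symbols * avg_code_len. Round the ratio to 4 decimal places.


original_size = n_symbols * orig_bits = 7948 * 16 = 127168 bits
compressed_size = n_symbols * avg_code_len = 7948 * 6.39 = 50787.72 bits
ratio = original_size / compressed_size = 127168 / 50787.72 = 2.5039

Compression ratio = 2.5039


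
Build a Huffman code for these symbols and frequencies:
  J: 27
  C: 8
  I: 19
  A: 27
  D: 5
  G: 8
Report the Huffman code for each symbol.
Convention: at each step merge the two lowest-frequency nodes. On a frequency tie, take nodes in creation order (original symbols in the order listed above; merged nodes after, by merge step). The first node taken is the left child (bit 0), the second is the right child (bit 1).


Huffman tree construction:
Step 1: Merge D(5) + C(8) = 13
Step 2: Merge G(8) + (D+C)(13) = 21
Step 3: Merge I(19) + (G+(D+C))(21) = 40
Step 4: Merge J(27) + A(27) = 54
Step 5: Merge (I+(G+(D+C)))(40) + (J+A)(54) = 94
Read each symbol's code off the tree from the root (left child = 0, right child = 1).

Codes:
  J: 10 (length 2)
  C: 0111 (length 4)
  I: 00 (length 2)
  A: 11 (length 2)
  D: 0110 (length 4)
  G: 010 (length 3)
Average code length: 222/94 = 2.3617 bits/symbol


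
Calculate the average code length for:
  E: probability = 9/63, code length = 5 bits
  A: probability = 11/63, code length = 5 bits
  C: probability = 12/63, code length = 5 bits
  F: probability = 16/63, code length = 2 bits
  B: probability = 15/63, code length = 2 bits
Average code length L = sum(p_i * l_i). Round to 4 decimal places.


Weighted contributions p_i * l_i:
  E: (9/63) * 5 = 45/63
  A: (11/63) * 5 = 55/63
  C: (12/63) * 5 = 60/63
  F: (16/63) * 2 = 32/63
  B: (15/63) * 2 = 30/63
Sum = (45 + 55 + 60 + 32 + 30)/63 = 222/63

L = 222/63 = 3.5238 bits/symbol


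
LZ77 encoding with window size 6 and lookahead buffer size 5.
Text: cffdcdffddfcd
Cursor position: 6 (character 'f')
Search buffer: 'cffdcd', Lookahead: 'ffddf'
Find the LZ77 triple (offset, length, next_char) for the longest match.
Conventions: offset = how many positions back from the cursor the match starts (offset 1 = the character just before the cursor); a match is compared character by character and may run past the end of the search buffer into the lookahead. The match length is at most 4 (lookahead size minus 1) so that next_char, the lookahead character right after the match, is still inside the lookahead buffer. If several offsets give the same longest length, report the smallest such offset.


Try each offset into the search buffer:
  offset=1 (pos 5, char 'd'): match length 0
  offset=2 (pos 4, char 'c'): match length 0
  offset=3 (pos 3, char 'd'): match length 0
  offset=4 (pos 2, char 'f'): match length 1
  offset=5 (pos 1, char 'f'): match length 3
  offset=6 (pos 0, char 'c'): match length 0
Longest match has length 3 at offset 5.
next_char = character at position 6 + 3 = 9 -> 'd'

Best match: offset=5, length=3 (matching 'ffd' starting at position 1)
LZ77 triple: (5, 3, 'd')


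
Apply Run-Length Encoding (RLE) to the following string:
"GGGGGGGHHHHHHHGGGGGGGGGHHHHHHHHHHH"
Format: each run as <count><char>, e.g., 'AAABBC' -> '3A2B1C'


Scanning runs left to right:
  i=0: run of 'G' x 7 -> '7G'
  i=7: run of 'H' x 7 -> '7H'
  i=14: run of 'G' x 9 -> '9G'
  i=23: run of 'H' x 11 -> '11H'

RLE = 7G7H9G11H


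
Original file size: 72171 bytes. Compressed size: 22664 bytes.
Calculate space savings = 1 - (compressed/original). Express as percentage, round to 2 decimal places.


ratio = compressed/original = 22664/72171 = 0.314032
savings = 1 - ratio = 1 - 0.314032 = 0.685968
as a percentage: 0.685968 * 100 = 68.6%

Space savings = 1 - 22664/72171 = 68.6%


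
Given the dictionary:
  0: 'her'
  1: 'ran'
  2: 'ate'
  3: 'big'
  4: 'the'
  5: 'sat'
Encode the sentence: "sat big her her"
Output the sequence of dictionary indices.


Look up each word in the dictionary:
  'sat' -> 5
  'big' -> 3
  'her' -> 0
  'her' -> 0

Encoded: [5, 3, 0, 0]


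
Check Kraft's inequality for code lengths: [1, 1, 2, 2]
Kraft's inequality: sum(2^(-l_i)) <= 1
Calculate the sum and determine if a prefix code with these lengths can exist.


Sum = 2^(-1) + 2^(-1) + 2^(-2) + 2^(-2)
    = 0.5 + 0.5 + 0.25 + 0.25
    = 6/4 = 1.5
Since 1.5 > 1, Kraft's inequality is NOT satisfied.
A prefix code with these lengths CANNOT exist.

Kraft sum = 1.5. Not satisfied.


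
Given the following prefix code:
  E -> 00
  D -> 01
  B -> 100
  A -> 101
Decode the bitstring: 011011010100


Decoding step by step:
Bits 01 -> D
Bits 101 -> A
Bits 101 -> A
Bits 01 -> D
Bits 00 -> E


Decoded message: DAADE


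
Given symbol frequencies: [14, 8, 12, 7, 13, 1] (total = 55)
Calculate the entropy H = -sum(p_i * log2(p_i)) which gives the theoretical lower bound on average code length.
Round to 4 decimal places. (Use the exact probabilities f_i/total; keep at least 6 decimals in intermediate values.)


Per-symbol terms -p_i * log2(p_i) with p_i = f_i/55:
  p = 14/55 = 0.254545: log2(p) = -1.974005, -p*log2(p) = 0.502474
  p = 8/55 = 0.145455: log2(p) = -2.781360, -p*log2(p) = 0.404561
  p = 12/55 = 0.218182: log2(p) = -2.196397, -p*log2(p) = 0.479214
  p = 7/55 = 0.127273: log2(p) = -2.974005, -p*log2(p) = 0.378510
  p = 13/55 = 0.236364: log2(p) = -2.080920, -p*log2(p) = 0.491854
  p = 1/55 = 0.018182: log2(p) = -5.781360, -p*log2(p) = 0.105116
H = 0.502474 + 0.404561 + 0.479214 + 0.378510 + 0.491854 + 0.105116 = 2.361729

H = 2.3617 bits/symbol


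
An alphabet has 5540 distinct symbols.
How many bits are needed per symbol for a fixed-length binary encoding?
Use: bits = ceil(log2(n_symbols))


log2(5540) = 12.4357
Bracket: 2^12 = 4096 < 5540 <= 2^13 = 8192
So ceil(log2(5540)) = 13

bits = ceil(log2(5540)) = ceil(12.4357) = 13 bits


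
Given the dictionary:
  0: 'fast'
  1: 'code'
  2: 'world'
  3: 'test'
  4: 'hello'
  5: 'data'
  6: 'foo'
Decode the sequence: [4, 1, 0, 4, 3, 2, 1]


Look up each index in the dictionary:
  4 -> 'hello'
  1 -> 'code'
  0 -> 'fast'
  4 -> 'hello'
  3 -> 'test'
  2 -> 'world'
  1 -> 'code'

Decoded: "hello code fast hello test world code"


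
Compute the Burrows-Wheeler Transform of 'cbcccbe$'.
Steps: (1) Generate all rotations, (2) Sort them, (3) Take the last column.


Rotations (sorted):
  0: $cbcccbe -> last char: e
  1: bcccbe$c -> last char: c
  2: be$cbccc -> last char: c
  3: cbcccbe$ -> last char: $
  4: cbe$cbcc -> last char: c
  5: ccbe$cbc -> last char: c
  6: cccbe$cb -> last char: b
  7: e$cbcccb -> last char: b


BWT = ecc$ccbb


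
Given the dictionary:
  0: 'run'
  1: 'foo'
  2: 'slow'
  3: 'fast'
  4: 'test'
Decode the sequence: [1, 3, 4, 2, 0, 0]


Look up each index in the dictionary:
  1 -> 'foo'
  3 -> 'fast'
  4 -> 'test'
  2 -> 'slow'
  0 -> 'run'
  0 -> 'run'

Decoded: "foo fast test slow run run"


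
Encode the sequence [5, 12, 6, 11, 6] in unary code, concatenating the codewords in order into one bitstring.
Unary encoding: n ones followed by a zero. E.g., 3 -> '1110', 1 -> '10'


Encode each number as n ones followed by a terminating 0:
  5 -> 111110 (6 bits)
  12 -> 1111111111110 (13 bits)
  6 -> 1111110 (7 bits)
  11 -> 111111111110 (12 bits)
  6 -> 1111110 (7 bits)
Total length = 6 + 13 + 7 + 12 + 7 = 45 bits.

Unary([5, 12, 6, 11, 6]) = 111110111111111111011111101111111111101111110 (45 bits)


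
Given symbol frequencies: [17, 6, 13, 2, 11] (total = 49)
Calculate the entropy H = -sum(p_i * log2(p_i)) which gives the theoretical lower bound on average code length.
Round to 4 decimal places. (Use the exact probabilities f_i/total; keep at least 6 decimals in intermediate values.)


Per-symbol terms -p_i * log2(p_i) with p_i = f_i/49:
  p = 17/49 = 0.346939: log2(p) = -1.527247, -p*log2(p) = 0.529861
  p = 6/49 = 0.122449: log2(p) = -3.029747, -p*log2(p) = 0.370989
  p = 13/49 = 0.265306: log2(p) = -1.914270, -p*log2(p) = 0.507868
  p = 2/49 = 0.040816: log2(p) = -4.614710, -p*log2(p) = 0.188356
  p = 11/49 = 0.224490: log2(p) = -2.155278, -p*log2(p) = 0.483838
H = 0.529861 + 0.370989 + 0.507868 + 0.188356 + 0.483838 = 2.080912

H = 2.0809 bits/symbol


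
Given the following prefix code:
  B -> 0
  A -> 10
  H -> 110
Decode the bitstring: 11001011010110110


Decoding step by step:
Bits 110 -> H
Bits 0 -> B
Bits 10 -> A
Bits 110 -> H
Bits 10 -> A
Bits 110 -> H
Bits 110 -> H


Decoded message: HBAHAHH


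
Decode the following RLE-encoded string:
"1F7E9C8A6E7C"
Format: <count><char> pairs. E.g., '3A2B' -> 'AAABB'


Expanding each <count><char> pair:
  1F -> 'F'
  7E -> 'EEEEEEE'
  9C -> 'CCCCCCCCC'
  8A -> 'AAAAAAAA'
  6E -> 'EEEEEE'
  7C -> 'CCCCCCC'

Decoded = FEEEEEEECCCCCCCCCAAAAAAAAEEEEEECCCCCCC


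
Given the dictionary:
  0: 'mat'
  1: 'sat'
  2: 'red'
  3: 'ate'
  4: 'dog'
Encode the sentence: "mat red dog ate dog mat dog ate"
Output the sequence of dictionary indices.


Look up each word in the dictionary:
  'mat' -> 0
  'red' -> 2
  'dog' -> 4
  'ate' -> 3
  'dog' -> 4
  'mat' -> 0
  'dog' -> 4
  'ate' -> 3

Encoded: [0, 2, 4, 3, 4, 0, 4, 3]


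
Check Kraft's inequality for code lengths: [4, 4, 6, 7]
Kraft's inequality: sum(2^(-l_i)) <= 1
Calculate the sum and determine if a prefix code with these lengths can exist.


Sum = 2^(-4) + 2^(-4) + 2^(-6) + 2^(-7)
    = 0.0625 + 0.0625 + 0.015625 + 0.0078125
    = 19/128 = 0.1484375
Since 0.1484375 <= 1, Kraft's inequality IS satisfied.
A prefix code with these lengths CAN exist.

Kraft sum = 0.1484375. Satisfied.


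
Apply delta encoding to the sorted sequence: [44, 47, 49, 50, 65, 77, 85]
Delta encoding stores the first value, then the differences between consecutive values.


First value: 44
Deltas:
  47 - 44 = 3
  49 - 47 = 2
  50 - 49 = 1
  65 - 50 = 15
  77 - 65 = 12
  85 - 77 = 8


Delta encoded: [44, 3, 2, 1, 15, 12, 8]


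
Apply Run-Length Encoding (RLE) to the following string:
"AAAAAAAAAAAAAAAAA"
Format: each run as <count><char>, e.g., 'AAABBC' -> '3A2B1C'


Scanning runs left to right:
  i=0: run of 'A' x 17 -> '17A'

RLE = 17A


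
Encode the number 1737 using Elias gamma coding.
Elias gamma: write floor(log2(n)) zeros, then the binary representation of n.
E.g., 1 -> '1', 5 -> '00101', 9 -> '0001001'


num_bits = floor(log2(1737)) + 1 = 11
leading_zeros = num_bits - 1 = 10
binary(1737) = 11011001001

Elias gamma(1737) = '0000000000' + '11011001001' = 000000000011011001001 (21 bits)


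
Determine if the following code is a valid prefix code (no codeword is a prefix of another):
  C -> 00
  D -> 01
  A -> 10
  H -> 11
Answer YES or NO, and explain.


Checking each pair (does one codeword prefix another?):
  C='00' vs D='01': no prefix
  C='00' vs A='10': no prefix
  C='00' vs H='11': no prefix
  D='01' vs C='00': no prefix
  D='01' vs A='10': no prefix
  D='01' vs H='11': no prefix
  A='10' vs C='00': no prefix
  A='10' vs D='01': no prefix
  A='10' vs H='11': no prefix
  H='11' vs C='00': no prefix
  H='11' vs D='01': no prefix
  H='11' vs A='10': no prefix
No violation found over all pairs.

YES -- this is a valid prefix code. No codeword is a prefix of any other codeword.


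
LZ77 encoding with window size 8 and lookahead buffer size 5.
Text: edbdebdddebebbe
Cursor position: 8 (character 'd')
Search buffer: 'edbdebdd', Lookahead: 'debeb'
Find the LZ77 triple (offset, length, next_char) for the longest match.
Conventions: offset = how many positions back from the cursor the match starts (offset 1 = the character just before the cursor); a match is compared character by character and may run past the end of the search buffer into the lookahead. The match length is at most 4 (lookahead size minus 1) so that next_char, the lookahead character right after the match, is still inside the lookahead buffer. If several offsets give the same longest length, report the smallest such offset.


Try each offset into the search buffer:
  offset=1 (pos 7, char 'd'): match length 1
  offset=2 (pos 6, char 'd'): match length 1
  offset=3 (pos 5, char 'b'): match length 0
  offset=4 (pos 4, char 'e'): match length 0
  offset=5 (pos 3, char 'd'): match length 3
  offset=6 (pos 2, char 'b'): match length 0
  offset=7 (pos 1, char 'd'): match length 1
  offset=8 (pos 0, char 'e'): match length 0
Longest match has length 3 at offset 5.
next_char = character at position 8 + 3 = 11 -> 'e'

Best match: offset=5, length=3 (matching 'deb' starting at position 3)
LZ77 triple: (5, 3, 'e')


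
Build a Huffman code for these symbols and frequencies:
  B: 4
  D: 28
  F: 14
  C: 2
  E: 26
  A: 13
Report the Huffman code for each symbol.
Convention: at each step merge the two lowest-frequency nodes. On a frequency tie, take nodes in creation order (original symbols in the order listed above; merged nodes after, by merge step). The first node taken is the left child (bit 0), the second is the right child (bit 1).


Huffman tree construction:
Step 1: Merge C(2) + B(4) = 6
Step 2: Merge (C+B)(6) + A(13) = 19
Step 3: Merge F(14) + ((C+B)+A)(19) = 33
Step 4: Merge E(26) + D(28) = 54
Step 5: Merge (F+((C+B)+A))(33) + (E+D)(54) = 87
Read each symbol's code off the tree from the root (left child = 0, right child = 1).

Codes:
  B: 0101 (length 4)
  D: 11 (length 2)
  F: 00 (length 2)
  C: 0100 (length 4)
  E: 10 (length 2)
  A: 011 (length 3)
Average code length: 199/87 = 2.2874 bits/symbol


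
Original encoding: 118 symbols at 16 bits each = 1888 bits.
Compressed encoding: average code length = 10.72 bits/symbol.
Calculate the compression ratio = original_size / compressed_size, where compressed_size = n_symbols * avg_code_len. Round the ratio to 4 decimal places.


original_size = n_symbols * orig_bits = 118 * 16 = 1888 bits
compressed_size = n_symbols * avg_code_len = 118 * 10.72 = 1264.96 bits
ratio = original_size / compressed_size = 1888 / 1264.96 = 1.4925

Compression ratio = 1.4925


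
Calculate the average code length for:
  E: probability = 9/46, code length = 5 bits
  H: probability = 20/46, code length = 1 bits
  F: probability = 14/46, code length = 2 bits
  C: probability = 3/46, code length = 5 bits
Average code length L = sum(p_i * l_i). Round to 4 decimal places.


Weighted contributions p_i * l_i:
  E: (9/46) * 5 = 45/46
  H: (20/46) * 1 = 20/46
  F: (14/46) * 2 = 28/46
  C: (3/46) * 5 = 15/46
Sum = (45 + 20 + 28 + 15)/46 = 108/46

L = 108/46 = 2.3478 bits/symbol


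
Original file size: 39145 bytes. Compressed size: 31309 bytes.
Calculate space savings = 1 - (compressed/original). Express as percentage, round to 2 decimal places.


ratio = compressed/original = 31309/39145 = 0.799821
savings = 1 - ratio = 1 - 0.799821 = 0.200179
as a percentage: 0.200179 * 100 = 20.02%

Space savings = 1 - 31309/39145 = 20.02%


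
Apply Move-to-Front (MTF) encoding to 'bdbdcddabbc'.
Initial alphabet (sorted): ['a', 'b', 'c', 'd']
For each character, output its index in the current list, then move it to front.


MTF encoding:
'b': index 1 in ['a', 'b', 'c', 'd'] -> ['b', 'a', 'c', 'd']
'd': index 3 in ['b', 'a', 'c', 'd'] -> ['d', 'b', 'a', 'c']
'b': index 1 in ['d', 'b', 'a', 'c'] -> ['b', 'd', 'a', 'c']
'd': index 1 in ['b', 'd', 'a', 'c'] -> ['d', 'b', 'a', 'c']
'c': index 3 in ['d', 'b', 'a', 'c'] -> ['c', 'd', 'b', 'a']
'd': index 1 in ['c', 'd', 'b', 'a'] -> ['d', 'c', 'b', 'a']
'd': index 0 in ['d', 'c', 'b', 'a'] -> ['d', 'c', 'b', 'a']
'a': index 3 in ['d', 'c', 'b', 'a'] -> ['a', 'd', 'c', 'b']
'b': index 3 in ['a', 'd', 'c', 'b'] -> ['b', 'a', 'd', 'c']
'b': index 0 in ['b', 'a', 'd', 'c'] -> ['b', 'a', 'd', 'c']
'c': index 3 in ['b', 'a', 'd', 'c'] -> ['c', 'b', 'a', 'd']


Output: [1, 3, 1, 1, 3, 1, 0, 3, 3, 0, 3]


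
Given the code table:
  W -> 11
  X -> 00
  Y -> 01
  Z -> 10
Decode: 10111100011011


Decoding:
10 -> Z
11 -> W
11 -> W
00 -> X
01 -> Y
10 -> Z
11 -> W


Result: ZWWXYZW


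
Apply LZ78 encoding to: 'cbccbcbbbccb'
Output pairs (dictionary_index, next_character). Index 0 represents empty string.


LZ78 encoding steps:
Dictionary: {0: ''}
Step 1: w='' (idx 0), next='c' -> output (0, 'c'), add 'c' as idx 1
Step 2: w='' (idx 0), next='b' -> output (0, 'b'), add 'b' as idx 2
Step 3: w='c' (idx 1), next='c' -> output (1, 'c'), add 'cc' as idx 3
Step 4: w='b' (idx 2), next='c' -> output (2, 'c'), add 'bc' as idx 4
Step 5: w='b' (idx 2), next='b' -> output (2, 'b'), add 'bb' as idx 5
Step 6: w='bc' (idx 4), next='c' -> output (4, 'c'), add 'bcc' as idx 6
Step 7: w='b' (idx 2), end of input -> output (2, '')


Encoded: [(0, 'c'), (0, 'b'), (1, 'c'), (2, 'c'), (2, 'b'), (4, 'c'), (2, '')]
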